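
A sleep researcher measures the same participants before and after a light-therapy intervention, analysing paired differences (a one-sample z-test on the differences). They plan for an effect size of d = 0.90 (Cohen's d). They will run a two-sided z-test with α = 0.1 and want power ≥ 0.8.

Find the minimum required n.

n = 8

For power 0.8 need Φ(δ − z_{0.05}) = 0.8, so δ = z_{0.05} + z_{0.20} = 1.645 + 0.842 = 2.486.
(Ignoring the negligible lower-tail rejection probability gives the usual closed-form inversion.)
δ = d·√n ⇒ n = (δ/d)² = (2.486 / 0.90)² = 7.63.
Round up to the next whole unit.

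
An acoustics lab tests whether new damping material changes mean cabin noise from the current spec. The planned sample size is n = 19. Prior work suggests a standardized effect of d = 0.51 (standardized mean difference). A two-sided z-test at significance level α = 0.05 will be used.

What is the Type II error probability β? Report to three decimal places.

β ≈ 0.396

Noncentrality parameter: δ = d·√n = 0.51 × √19 = 2.2230
Two-sided α = 0.05 → critical value z_{0.025} = 1.960.
Power = Φ(δ − 1.960) + Φ(−δ − 1.960) = Φ(0.263) + Φ(-4.183) = 0.6038 + 0.0000 = 0.6038.
Type II error: β = 1 − power = 1 − 0.6038 = 0.3962.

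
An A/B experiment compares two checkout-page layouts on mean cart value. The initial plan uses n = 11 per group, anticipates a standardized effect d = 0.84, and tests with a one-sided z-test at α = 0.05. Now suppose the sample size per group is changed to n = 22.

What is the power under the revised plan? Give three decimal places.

Power ≈ 0.873

With n = 22 per group: δ = d·√(n/2) = 0.84 × √(22/2) = 2.7860. Critical value z_{0.05} = 1.645.
Revised power = Φ(δ − 1.645) = Φ(1.141) = 0.8731.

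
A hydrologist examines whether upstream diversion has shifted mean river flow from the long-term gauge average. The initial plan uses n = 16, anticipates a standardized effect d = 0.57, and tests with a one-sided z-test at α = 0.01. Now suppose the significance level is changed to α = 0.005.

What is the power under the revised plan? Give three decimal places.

δ = d·√n = 0.57 × √16 = 2.2800 (unchanged). New critical value: z_{0.005} = 2.576.
Revised power = P(Z > 2.576 − δ) = Φ(-0.296) = 0.3837.

Power ≈ 0.384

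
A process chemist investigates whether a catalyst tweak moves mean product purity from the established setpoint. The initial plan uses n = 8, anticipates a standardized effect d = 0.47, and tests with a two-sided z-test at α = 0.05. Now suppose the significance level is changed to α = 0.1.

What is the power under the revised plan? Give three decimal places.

Power ≈ 0.378

δ = d·√n = 0.47 × √8 = 1.3294 (unchanged). New critical value: z_{0.05} = 1.645.
Revised power = Φ(δ − 1.645) + Φ(−δ − 1.645) = Φ(-0.315) + Φ(-2.974) = 0.3762 + 0.0015 = 0.3777.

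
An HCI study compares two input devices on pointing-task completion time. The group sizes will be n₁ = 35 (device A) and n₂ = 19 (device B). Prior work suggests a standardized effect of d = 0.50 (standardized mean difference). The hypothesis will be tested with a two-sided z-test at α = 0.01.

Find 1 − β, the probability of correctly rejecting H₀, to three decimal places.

Power ≈ 0.206

Noncentrality parameter: δ = d / √(1/n₁ + 1/n₂) = 0.50 / √(1/35 + 1/19) = 1.7546
Critical value for a two-sided test at α = 0.01: z_{α/2} = 2.576.
Power = Φ(δ − 2.576) + Φ(−δ − 2.576) = Φ(-0.821) + Φ(-4.330) = 0.2058 + 0.0000 = 0.2058.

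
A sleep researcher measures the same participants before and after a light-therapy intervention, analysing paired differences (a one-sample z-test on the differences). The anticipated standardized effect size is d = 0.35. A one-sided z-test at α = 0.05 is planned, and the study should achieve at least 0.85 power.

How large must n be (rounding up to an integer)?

Set Φ(δ − 1.645) = 0.85; then δ − 1.645 = Φ⁻¹(0.85) = 1.036, giving δ = 2.681.
δ = d·√n ⇒ n = (δ/d)² = (2.681 / 0.35)² = 58.69.
Rounding up, n = 59.

n = 59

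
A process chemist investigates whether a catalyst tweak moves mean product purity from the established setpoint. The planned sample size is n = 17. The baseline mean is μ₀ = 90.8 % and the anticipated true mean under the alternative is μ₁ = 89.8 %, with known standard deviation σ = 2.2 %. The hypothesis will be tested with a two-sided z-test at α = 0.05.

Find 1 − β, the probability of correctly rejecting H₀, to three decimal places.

Power ≈ 0.466

Standardized effect: d = |μ₁ − μ₀| / σ = |89.8 − 90.8| / 2.2 = 0.4545
Noncentrality parameter: δ = d·√n = 0.4545 × √17 = 1.8741
Two-sided α = 0.05 → critical value z_{0.025} = 1.960.
Power = Φ(δ − 1.960) + Φ(−δ − 1.960) = Φ(-0.086) + Φ(-3.834) = 0.4658 + 0.0001 = 0.4659.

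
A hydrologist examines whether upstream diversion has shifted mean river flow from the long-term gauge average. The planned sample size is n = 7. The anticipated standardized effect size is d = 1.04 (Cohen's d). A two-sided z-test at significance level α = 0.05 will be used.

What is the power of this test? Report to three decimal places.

Power ≈ 0.786

Noncentrality parameter: δ = d·√n = 1.04 × √7 = 2.7516
Critical value for a two-sided test at α = 0.05: z_{α/2} = 1.960.
Power = Φ(δ − 1.960) + Φ(−δ − 1.960) = Φ(0.792) + Φ(-4.712) = 0.7857 + 0.0000 = 0.7857.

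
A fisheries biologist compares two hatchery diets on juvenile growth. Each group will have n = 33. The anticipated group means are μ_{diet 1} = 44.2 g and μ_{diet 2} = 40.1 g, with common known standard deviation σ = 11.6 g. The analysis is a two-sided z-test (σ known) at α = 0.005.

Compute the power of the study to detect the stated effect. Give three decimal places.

Power ≈ 0.085

Standardized effect: d = |μ_{diet 1} − μ_{diet 2}| / σ = |44.2 − 40.1| / 11.6 = 0.3534
Noncentrality parameter: δ = d·√(n/2) = 0.3534 × √(33/2) = 1.4357
Critical value for a two-sided test at α = 0.005: z_{α/2} = 2.807.
Power = Φ(δ − 2.807) + Φ(−δ − 2.807) = Φ(-1.371) + Φ(-4.243) = 0.0851 + 0.0000 = 0.0851.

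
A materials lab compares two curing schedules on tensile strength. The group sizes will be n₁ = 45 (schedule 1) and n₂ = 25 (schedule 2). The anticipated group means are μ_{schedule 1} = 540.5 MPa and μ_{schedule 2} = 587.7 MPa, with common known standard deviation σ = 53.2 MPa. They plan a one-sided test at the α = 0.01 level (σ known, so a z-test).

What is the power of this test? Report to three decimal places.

Power ≈ 0.891

Standardized effect: d = |μ_{schedule 1} − μ_{schedule 2}| / σ = |540.5 − 587.7| / 53.2 = 0.8872
Noncentrality parameter: δ = d / √(1/n₁ + 1/n₂) = 0.8872 / √(1/45 + 1/25) = 3.5568
Critical value for a one-sided test at α = 0.01: z_α = 2.326.
Power = P(Z > 2.326 − δ) = Φ(1.230) = 0.8907.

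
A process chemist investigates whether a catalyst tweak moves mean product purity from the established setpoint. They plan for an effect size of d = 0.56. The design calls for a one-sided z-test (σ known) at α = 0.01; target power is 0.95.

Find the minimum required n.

n = 51

For power 0.95 need Φ(δ − z_{0.01}) = 0.95, so δ = z_{0.01} + z_{0.05} = 2.326 + 1.645 = 3.971.
δ = d·√n ⇒ n = (δ/d)² = (3.971 / 0.56)² = 50.29.
Rounding up, n = 51.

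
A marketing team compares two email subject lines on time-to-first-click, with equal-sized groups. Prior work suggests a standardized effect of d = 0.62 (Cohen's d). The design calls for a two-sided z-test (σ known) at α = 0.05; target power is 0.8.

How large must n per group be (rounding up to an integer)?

Set Φ(δ − 1.960) = 0.8; then δ − 1.960 = Φ⁻¹(0.8) = 0.842, giving δ = 2.802.
(The Φ(−δ − z_{α/2}) term is vanishingly small for δ > 0 and is dropped in the standard sample-size formula.)
δ = d·√(n/2) ⇒ n = 2(δ/d)² = 2 × (2.802 / 0.62)² = 40.84.
Rounding up, n = 41 per group.

n = 41 per group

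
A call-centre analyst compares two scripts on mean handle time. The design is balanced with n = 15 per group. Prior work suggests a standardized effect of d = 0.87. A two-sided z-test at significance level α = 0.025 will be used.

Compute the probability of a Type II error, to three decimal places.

Noncentrality parameter: δ = d·√(n/2) = 0.87 × √(15/2) = 2.3826
Critical value for a two-sided test at α = 0.025: z_{α/2} = 2.241.
Power = Φ(δ − 2.241) + Φ(−δ − 2.241) = Φ(0.141) + Φ(-4.624) = 0.5561 + 0.0000 = 0.5561.
Type II error: β = 1 − power = 1 − 0.5561 = 0.4439.

β ≈ 0.444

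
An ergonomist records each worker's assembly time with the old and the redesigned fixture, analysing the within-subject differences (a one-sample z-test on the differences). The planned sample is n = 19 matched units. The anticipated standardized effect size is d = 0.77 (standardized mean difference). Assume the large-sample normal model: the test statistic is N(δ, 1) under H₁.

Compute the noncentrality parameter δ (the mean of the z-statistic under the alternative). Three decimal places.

The noncentrality parameter scales effect size by the design's sample-size factor: δ = d·√n = 0.77 × √19 = 3.3564

δ ≈ 3.356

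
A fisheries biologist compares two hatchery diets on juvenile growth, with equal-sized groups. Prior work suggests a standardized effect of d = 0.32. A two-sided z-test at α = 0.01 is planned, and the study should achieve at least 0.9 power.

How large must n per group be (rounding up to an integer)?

Set Φ(δ − 2.576) = 0.9; then δ − 2.576 = Φ⁻¹(0.9) = 1.282, giving δ = 3.857.
(For δ > 0 the lower-tail rejection region contributes negligibly to power, so the one-term inversion is standard.)
δ = d·√(n/2) ⇒ n = 2(δ/d)² = 2 × (3.857 / 0.32)² = 290.61.
Round up to the next whole unit.

n = 291 per group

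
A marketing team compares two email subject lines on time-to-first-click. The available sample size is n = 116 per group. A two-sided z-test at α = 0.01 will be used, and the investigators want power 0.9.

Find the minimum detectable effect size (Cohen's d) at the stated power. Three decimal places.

Need Φ(δ − 2.576) = 0.9, so δ = 2.576 + 1.282 = 3.857.
(The second rejection-region term Φ(−δ − z_{α/2}) is negligible and dropped.)
δ = d·√(n/2) ⇒ d = δ/√(n/2) = 3.857/√(116/2) = 0.5065.

d ≈ 0.506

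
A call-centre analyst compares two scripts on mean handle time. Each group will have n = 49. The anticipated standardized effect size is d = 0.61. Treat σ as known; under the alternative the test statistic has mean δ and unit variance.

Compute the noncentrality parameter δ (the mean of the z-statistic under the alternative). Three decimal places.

δ = d·√(n/2) = 0.61 × √(49/2) = 3.0193

δ ≈ 3.019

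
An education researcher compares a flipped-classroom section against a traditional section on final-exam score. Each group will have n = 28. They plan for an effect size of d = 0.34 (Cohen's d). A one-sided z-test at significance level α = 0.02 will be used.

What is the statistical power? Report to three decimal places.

Power ≈ 0.217

Noncentrality parameter: δ = d·√(n/2) = 0.34 × √(28/2) = 1.2722
One-sided α = 0.02 → critical value z_{0.02} = 2.054.
Power = Φ(δ − 2.054) = Φ(-0.782) = 0.2172.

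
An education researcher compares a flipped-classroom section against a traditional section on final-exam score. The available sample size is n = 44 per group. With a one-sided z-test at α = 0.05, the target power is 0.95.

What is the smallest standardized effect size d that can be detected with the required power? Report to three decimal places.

d ≈ 0.701

Need Φ(δ − 1.645) = 0.95, so δ = 1.645 + 1.645 = 3.290.
δ = d·√(n/2) ⇒ d = δ/√(n/2) = 3.290/√(44/2) = 0.7014.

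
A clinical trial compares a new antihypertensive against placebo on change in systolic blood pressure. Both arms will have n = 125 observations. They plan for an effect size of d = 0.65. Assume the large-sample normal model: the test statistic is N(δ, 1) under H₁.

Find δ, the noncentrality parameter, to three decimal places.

δ ≈ 5.139

δ = d·√(n/2) = 0.65 × √(125/2) = 5.1387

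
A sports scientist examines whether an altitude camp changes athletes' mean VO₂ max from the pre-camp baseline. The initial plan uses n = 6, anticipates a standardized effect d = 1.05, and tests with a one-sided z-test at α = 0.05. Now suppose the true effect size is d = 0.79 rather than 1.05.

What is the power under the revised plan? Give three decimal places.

Power ≈ 0.614

With d = 0.79: δ = d·√n = 0.79 × √6 = 1.9351. Critical value z_{0.05} = 1.645.
Revised power = P(Z > 1.645 − δ) = Φ(0.290) = 0.6142.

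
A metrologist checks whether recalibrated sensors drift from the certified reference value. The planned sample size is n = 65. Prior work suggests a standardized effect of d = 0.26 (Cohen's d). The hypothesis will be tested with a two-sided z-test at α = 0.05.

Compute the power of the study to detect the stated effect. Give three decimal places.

Noncentrality parameter: δ = d·√n = 0.26 × √65 = 2.0962
Critical value for a two-sided test at α = 0.05: z_{α/2} = 1.960.
Power = Φ(δ − 1.960) + Φ(−δ − 1.960) = Φ(0.136) + Φ(-4.056) = 0.5542 + 0.0000 = 0.5542.

Power ≈ 0.554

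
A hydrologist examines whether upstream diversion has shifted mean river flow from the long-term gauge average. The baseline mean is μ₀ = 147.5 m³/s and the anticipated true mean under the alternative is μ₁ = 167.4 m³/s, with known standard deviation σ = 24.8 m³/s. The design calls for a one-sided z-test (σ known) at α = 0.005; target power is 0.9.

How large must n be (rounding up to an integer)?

Standardized effect: d = |μ₁ − μ₀| / σ = |167.4 − 147.5| / 24.8 = 0.8024
For power 0.9 need Φ(δ − z_{0.005}) = 0.9, so δ = z_{0.005} + z_{0.10} = 2.576 + 1.282 = 3.857.
δ = d·√n ⇒ n = (δ/d)² = (3.857 / 0.8024)² = 23.11.
Rounding up, n = 24.

n = 24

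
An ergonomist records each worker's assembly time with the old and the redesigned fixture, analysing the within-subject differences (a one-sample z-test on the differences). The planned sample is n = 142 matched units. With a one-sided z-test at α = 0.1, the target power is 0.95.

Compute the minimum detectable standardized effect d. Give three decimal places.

Need Φ(δ − 1.282) = 0.95, so δ = 1.282 + 1.645 = 2.926.
δ = d·√n ⇒ d = δ/√n = 2.926/√142 = 0.2456.

d ≈ 0.246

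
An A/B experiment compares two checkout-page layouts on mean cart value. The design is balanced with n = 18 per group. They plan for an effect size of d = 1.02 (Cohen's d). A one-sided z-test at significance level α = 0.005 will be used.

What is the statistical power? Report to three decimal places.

Power ≈ 0.686

Noncentrality parameter: δ = d·√(n/2) = 1.02 × √(18/2) = 3.0600
Critical value for a one-sided test at α = 0.005: z_α = 2.576.
Power = Φ(δ − 2.576) = Φ(0.484) = 0.6859.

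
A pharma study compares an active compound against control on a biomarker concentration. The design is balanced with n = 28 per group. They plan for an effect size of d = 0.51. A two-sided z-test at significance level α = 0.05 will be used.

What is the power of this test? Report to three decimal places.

Noncentrality parameter: δ = d·√(n/2) = 0.51 × √(28/2) = 1.9082
Two-sided α = 0.05 → critical value z_{0.025} = 1.960.
Power = Φ(δ − 1.960) + Φ(−δ − 1.960) = Φ(-0.052) + Φ(-3.868) = 0.4794 + 0.0001 = 0.4794.

Power ≈ 0.479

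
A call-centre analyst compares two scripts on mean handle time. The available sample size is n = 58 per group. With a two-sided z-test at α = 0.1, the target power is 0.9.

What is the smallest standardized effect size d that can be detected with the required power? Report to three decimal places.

Required noncentrality: δ = z_{0.05} + z_{0.10} = 1.645 + 1.282 = 2.926.
(Lower-tail contribution to power is negligible for δ > 0.)
δ = d·√(n/2) ⇒ d = δ/√(n/2) = 2.926/√(58/2) = 0.5434.

d ≈ 0.543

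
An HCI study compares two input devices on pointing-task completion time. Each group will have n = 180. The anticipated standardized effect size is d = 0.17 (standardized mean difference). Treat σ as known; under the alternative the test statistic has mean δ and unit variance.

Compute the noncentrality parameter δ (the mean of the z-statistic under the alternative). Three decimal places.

The noncentrality parameter scales effect size by the design's sample-size factor: δ = d·√(n/2) = 0.17 × √(180/2) = 1.6128

δ ≈ 1.613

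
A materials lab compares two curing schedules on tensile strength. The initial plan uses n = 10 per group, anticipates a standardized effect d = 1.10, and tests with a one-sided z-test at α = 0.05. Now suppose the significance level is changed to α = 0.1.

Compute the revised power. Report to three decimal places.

Power ≈ 0.881

δ = d·√(n/2) = 1.10 × √(10/2) = 2.4597 (unchanged). New critical value: z_{0.1} = 1.282.
Revised power = Φ(δ − 1.282) = Φ(1.178) = 0.8806.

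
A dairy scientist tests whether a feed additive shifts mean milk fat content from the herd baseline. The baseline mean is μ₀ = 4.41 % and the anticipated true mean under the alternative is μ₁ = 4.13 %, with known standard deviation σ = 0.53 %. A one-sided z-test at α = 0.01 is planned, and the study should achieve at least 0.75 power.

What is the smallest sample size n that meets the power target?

Standardized effect: d = |μ₁ − μ₀| / σ = |4.13 − 4.41| / 0.53 = 0.5283
For power 0.75 need Φ(δ − z_{0.01}) = 0.75, so δ = z_{0.01} + z_{0.25} = 2.326 + 0.674 = 3.001.
δ = d·√n ⇒ n = (δ/d)² = (3.001 / 0.5283)² = 32.26.
Rounding up, n = 33.

n = 33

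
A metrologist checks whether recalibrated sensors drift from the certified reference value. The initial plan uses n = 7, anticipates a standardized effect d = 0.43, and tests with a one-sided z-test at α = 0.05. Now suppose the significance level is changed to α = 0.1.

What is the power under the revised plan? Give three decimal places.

Power ≈ 0.443

δ = d·√n = 0.43 × √7 = 1.1377 (unchanged). New critical value: z_{0.1} = 1.282.
Revised power = Φ(δ − 1.282) = Φ(-0.144) = 0.4428.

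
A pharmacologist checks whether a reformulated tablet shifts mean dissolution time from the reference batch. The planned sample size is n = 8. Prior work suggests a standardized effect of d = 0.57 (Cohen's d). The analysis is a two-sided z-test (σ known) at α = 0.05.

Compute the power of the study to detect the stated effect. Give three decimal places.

Power ≈ 0.364

Noncentrality parameter: δ = d·√n = 0.57 × √8 = 1.6122
Critical value for a two-sided test at α = 0.05: z_{α/2} = 1.960.
Power = Φ(δ − 1.960) + Φ(−δ − 1.960) = Φ(-0.348) + Φ(-3.572) = 0.3640 + 0.0002 = 0.3642.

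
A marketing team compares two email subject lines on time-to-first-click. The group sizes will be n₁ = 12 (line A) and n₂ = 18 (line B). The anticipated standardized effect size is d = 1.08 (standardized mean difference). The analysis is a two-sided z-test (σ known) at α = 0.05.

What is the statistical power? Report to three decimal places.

Noncentrality parameter: δ = d / √(1/n₁ + 1/n₂) = 1.08 / √(1/12 + 1/18) = 2.8979
Two-sided α = 0.05 → critical value z_{0.025} = 1.960.
Power = Φ(δ − 1.960) + Φ(−δ − 1.960) = Φ(0.938) + Φ(-4.858) = 0.8259 + 0.0000 = 0.8259.

Power ≈ 0.826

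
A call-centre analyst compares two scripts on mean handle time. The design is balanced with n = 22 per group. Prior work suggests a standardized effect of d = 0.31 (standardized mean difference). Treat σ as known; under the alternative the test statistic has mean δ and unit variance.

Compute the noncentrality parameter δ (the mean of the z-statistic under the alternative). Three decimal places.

δ ≈ 1.028

δ = d·√(n/2) = 0.31 × √(22/2) = 1.0282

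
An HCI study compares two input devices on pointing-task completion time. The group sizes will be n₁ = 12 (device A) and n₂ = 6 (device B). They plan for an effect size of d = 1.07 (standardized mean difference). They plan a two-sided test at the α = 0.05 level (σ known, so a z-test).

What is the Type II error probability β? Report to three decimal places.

Noncentrality parameter: δ = d / √(1/n₁ + 1/n₂) = 1.07 / √(1/12 + 1/6) = 2.1400
Two-sided α = 0.05 → critical value z_{0.025} = 1.960.
Power = Φ(δ − 1.960) + Φ(−δ − 1.960) = Φ(0.180) + Φ(-4.100) = 0.5714 + 0.0000 = 0.5715.
Type II error: β = 1 − power = 1 − 0.5715 = 0.4285.

β ≈ 0.429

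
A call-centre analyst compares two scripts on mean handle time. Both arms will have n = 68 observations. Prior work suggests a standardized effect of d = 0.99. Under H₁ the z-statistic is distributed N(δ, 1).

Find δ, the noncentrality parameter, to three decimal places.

δ ≈ 5.773

The noncentrality parameter scales effect size by the design's sample-size factor: δ = d·√(n/2) = 0.99 × √(68/2) = 5.7726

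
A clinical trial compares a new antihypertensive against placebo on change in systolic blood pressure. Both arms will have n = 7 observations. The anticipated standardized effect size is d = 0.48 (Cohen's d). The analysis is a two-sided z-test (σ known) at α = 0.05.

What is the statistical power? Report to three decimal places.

Power ≈ 0.146

Noncentrality parameter: δ = d·√(n/2) = 0.48 × √(7/2) = 0.8980
Critical value for a two-sided test at α = 0.05: z_{α/2} = 1.960.
Power = Φ(δ − 1.960) + Φ(−δ − 1.960) = Φ(-1.062) + Φ(-2.858) = 0.1441 + 0.0021 = 0.1463.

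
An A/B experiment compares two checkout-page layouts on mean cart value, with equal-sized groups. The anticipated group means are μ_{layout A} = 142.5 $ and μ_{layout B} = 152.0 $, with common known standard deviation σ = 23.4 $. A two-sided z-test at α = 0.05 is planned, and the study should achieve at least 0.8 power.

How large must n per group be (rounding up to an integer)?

Standardized effect: d = |μ_{layout A} − μ_{layout B}| / σ = |142.5 − 152.0| / 23.4 = 0.4060
Set Φ(δ − 1.960) = 0.8; then δ − 1.960 = Φ⁻¹(0.8) = 0.842, giving δ = 2.802.
(Ignoring the negligible lower-tail rejection probability gives the usual closed-form inversion.)
δ = d·√(n/2) ⇒ n = 2(δ/d)² = 2 × (2.802 / 0.4060)² = 95.24.
Round up to the next whole unit.

n = 96 per group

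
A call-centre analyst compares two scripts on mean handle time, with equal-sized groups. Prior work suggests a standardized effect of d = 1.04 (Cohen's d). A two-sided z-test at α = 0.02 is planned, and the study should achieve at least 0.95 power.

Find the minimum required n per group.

For power 0.95 need Φ(δ − z_{0.01}) = 0.95, so δ = z_{0.01} + z_{0.05} = 2.326 + 1.645 = 3.971.
(Ignoring the negligible lower-tail rejection probability gives the usual closed-form inversion.)
δ = d·√(n/2) ⇒ n = 2(δ/d)² = 2 × (3.971 / 1.04)² = 29.16.
Round up to the next whole unit.

n = 30 per group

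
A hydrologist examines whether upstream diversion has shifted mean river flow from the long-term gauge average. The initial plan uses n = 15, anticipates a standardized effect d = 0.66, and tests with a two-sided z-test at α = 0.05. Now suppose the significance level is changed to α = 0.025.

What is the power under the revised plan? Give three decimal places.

δ = d·√n = 0.66 × √15 = 2.5562 (unchanged). New critical value: z_{0.0125} = 2.241.
Revised power = Φ(δ − 2.241) + Φ(−δ − 2.241) = Φ(0.315) + Φ(-4.798) = 0.6235 + 0.0000 = 0.6235.

Power ≈ 0.624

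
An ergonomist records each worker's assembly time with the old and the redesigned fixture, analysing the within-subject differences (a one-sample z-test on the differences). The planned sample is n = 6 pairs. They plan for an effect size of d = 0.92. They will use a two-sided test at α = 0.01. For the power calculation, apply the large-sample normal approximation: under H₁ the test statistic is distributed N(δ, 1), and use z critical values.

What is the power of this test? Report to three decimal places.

Power ≈ 0.374

Noncentrality parameter: δ = d·√n = 0.92 × √6 = 2.2535
Critical value for a two-sided test at α = 0.01: z_{α/2} = 2.576.
Power = Φ(δ − 2.576) + Φ(−δ − 2.576) = Φ(-0.322) + Φ(-4.829) = 0.3736 + 0.0000 = 0.3736.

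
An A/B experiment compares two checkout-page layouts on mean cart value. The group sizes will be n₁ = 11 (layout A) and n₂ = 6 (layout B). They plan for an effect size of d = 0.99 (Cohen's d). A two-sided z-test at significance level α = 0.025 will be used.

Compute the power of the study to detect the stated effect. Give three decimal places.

Noncentrality parameter: δ = d / √(1/n₁ + 1/n₂) = 0.99 / √(1/11 + 1/6) = 1.9507
Critical value for a two-sided test at α = 0.025: z_{α/2} = 2.241.
Power = Φ(δ − 2.241) + Φ(−δ − 2.241) = Φ(-0.291) + Φ(-4.192) = 0.3856 + 0.0000 = 0.3856.

Power ≈ 0.386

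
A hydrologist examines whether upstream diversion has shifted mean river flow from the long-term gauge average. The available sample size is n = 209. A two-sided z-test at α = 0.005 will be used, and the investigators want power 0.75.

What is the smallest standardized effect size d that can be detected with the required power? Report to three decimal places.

Need Φ(δ − 2.807) = 0.75, so δ = 2.807 + 0.674 = 3.482.
(Lower-tail contribution to power is negligible for δ > 0.)
δ = d·√n ⇒ d = δ/√n = 3.482/√209 = 0.2408.

d ≈ 0.241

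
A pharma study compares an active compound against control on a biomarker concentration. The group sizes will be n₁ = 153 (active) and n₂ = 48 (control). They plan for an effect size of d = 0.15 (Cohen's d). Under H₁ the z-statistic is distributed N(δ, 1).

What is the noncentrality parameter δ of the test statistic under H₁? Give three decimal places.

δ = d / √(1/n₁ + 1/n₂) = 0.15 / √(1/153 + 1/48) = 0.9067

δ ≈ 0.907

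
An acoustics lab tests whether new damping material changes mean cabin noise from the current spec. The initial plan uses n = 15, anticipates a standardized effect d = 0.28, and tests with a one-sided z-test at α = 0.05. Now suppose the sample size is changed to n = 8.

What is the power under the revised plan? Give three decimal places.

Power ≈ 0.197

With n = 8: δ = d·√n = 0.28 × √8 = 0.7920. Critical value z_{0.05} = 1.645.
Revised power = Φ(δ − 1.645) = Φ(-0.853) = 0.1969.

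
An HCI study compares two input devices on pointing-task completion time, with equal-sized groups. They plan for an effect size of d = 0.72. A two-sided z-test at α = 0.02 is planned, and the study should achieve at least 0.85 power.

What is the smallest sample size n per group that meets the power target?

n = 44 per group

Set Φ(δ − 2.326) = 0.85; then δ − 2.326 = Φ⁻¹(0.85) = 1.036, giving δ = 3.363.
(The Φ(−δ − z_{α/2}) term is vanishingly small for δ > 0 and is dropped in the standard sample-size formula.)
δ = d·√(n/2) ⇒ n = 2(δ/d)² = 2 × (3.363 / 0.72)² = 43.63.
Rounding up, n = 44 per group.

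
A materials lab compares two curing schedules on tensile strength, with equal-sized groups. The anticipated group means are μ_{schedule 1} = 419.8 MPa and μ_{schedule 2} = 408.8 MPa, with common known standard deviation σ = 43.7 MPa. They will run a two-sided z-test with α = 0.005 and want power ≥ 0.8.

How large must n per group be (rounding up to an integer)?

Standardized effect: d = |μ_{schedule 1} − μ_{schedule 2}| / σ = |419.8 − 408.8| / 43.7 = 0.2517
Set Φ(δ − 2.807) = 0.8; then δ − 2.807 = Φ⁻¹(0.8) = 0.842, giving δ = 3.649.
(The Φ(−δ − z_{α/2}) term is vanishingly small for δ > 0 and is dropped in the standard sample-size formula.)
δ = d·√(n/2) ⇒ n = 2(δ/d)² = 2 × (3.649 / 0.2517)² = 420.22.
Round up to the next whole unit.

n = 421 per group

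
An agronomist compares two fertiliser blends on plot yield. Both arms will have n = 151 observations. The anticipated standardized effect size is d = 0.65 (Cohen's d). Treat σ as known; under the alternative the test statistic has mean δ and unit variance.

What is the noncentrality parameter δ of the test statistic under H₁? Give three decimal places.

δ = d·√(n/2) = 0.65 × √(151/2) = 5.6479

δ ≈ 5.648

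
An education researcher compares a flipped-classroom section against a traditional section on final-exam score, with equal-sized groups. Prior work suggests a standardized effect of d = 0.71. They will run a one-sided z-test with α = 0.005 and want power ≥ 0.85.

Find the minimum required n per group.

For power 0.85 need Φ(δ − z_{0.005}) = 0.85, so δ = z_{0.005} + z_{0.15} = 2.576 + 1.036 = 3.612.
δ = d·√(n/2) ⇒ n = 2(δ/d)² = 2 × (3.612 / 0.71)² = 51.77.
Rounding up, n = 52 per group.

n = 52 per group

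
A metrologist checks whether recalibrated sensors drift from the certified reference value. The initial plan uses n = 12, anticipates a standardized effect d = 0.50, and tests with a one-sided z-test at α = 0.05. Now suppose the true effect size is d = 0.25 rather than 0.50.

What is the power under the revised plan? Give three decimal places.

With d = 0.25: δ = d·√n = 0.25 × √12 = 0.8660. Critical value z_{0.05} = 1.645.
Revised power = Φ(δ − 1.645) = Φ(-0.779) = 0.2180.

Power ≈ 0.218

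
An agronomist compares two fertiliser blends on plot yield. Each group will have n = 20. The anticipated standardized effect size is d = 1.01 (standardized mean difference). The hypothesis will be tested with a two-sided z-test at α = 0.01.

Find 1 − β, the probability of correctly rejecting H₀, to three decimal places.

Power ≈ 0.732

Noncentrality parameter: δ = d·√(n/2) = 1.01 × √(20/2) = 3.1939
Critical value for a two-sided test at α = 0.01: z_{α/2} = 2.576.
Power = Φ(δ − 2.576) + Φ(−δ − 2.576) = Φ(0.618) + Φ(-5.770) = 0.7317 + 0.0000 = 0.7317.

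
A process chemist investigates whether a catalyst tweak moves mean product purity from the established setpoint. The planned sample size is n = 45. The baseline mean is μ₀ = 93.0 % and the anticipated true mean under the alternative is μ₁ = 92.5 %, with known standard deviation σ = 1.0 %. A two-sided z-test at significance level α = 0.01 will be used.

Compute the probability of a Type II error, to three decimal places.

β ≈ 0.218

Standardized effect: d = |μ₁ − μ₀| / σ = |92.5 − 93.0| / 1.0 = 0.5000
Noncentrality parameter: λ = d·√n = 0.5000 × √45 = 3.3541
Critical value for a two-sided test at α = 0.01: z_{α/2} = 2.576.
Power = Φ(λ − 2.576) + Φ(−λ − 2.576) = Φ(0.778) + Φ(-5.930) = 0.7818 + 0.0000 = 0.7818.
Type II error: β = 1 − power = 1 − 0.7818 = 0.2182.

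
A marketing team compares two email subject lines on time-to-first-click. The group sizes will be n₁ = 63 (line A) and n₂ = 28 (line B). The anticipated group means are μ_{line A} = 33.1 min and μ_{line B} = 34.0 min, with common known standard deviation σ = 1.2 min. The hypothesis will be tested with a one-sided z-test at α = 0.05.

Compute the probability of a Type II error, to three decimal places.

β ≈ 0.049

Standardized effect: d = |μ_{line A} − μ_{line B}| / σ = |33.1 − 34.0| / 1.2 = 0.7500
Noncentrality parameter: δ = d / √(1/n₁ + 1/n₂) = 0.7500 / √(1/63 + 1/28) = 3.3021
Critical value for a one-sided test at α = 0.05: z_α = 1.645.
Power = Φ(δ − 1.645) = Φ(1.657) = 0.9513.
Type II error: β = 1 − power = 1 − 0.9513 = 0.0487.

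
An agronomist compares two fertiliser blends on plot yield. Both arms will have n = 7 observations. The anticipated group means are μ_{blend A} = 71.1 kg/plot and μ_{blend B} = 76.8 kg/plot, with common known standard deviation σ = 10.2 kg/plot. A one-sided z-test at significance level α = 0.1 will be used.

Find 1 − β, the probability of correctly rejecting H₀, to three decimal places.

Power ≈ 0.407

Standardized effect: d = |μ_{blend A} − μ_{blend B}| / σ = |71.1 − 76.8| / 10.2 = 0.5588
Noncentrality parameter: δ = d·√(n/2) = 0.5588 × √(7/2) = 1.0455
One-sided α = 0.1 → critical value z_{0.1} = 1.282.
Power = P(Z > 1.282 − δ) = Φ(-0.236) = 0.4067.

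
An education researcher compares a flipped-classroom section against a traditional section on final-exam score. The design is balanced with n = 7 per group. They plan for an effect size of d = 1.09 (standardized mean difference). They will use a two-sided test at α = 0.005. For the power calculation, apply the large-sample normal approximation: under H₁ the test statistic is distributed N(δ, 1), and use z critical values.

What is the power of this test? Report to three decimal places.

Power ≈ 0.221

Noncentrality parameter: δ = d·√(n/2) = 1.09 × √(7/2) = 2.0392
Two-sided α = 0.005 → critical value z_{0.0025} = 2.807.
Power = Φ(δ − 2.807) + Φ(−δ − 2.807) = Φ(-0.768) + Φ(-4.846) = 0.2213 + 0.0000 = 0.2213.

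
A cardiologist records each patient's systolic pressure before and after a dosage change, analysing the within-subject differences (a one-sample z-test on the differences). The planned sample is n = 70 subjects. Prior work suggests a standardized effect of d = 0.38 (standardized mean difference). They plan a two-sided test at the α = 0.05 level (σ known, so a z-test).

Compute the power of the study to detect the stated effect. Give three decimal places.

Power ≈ 0.889

Noncentrality parameter: δ = d·√n = 0.38 × √70 = 3.1793
Two-sided α = 0.05 → critical value z_{0.025} = 1.960.
Power = Φ(δ − 1.960) + Φ(−δ − 1.960) = Φ(1.219) + Φ(-5.139) = 0.8886 + 0.0000 = 0.8886.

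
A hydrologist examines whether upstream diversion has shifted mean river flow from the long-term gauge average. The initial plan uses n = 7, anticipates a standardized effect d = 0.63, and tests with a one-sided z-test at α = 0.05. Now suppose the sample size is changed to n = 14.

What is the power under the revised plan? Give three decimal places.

Power ≈ 0.762

With n = 14: δ = d·√n = 0.63 × √14 = 2.3572. Critical value z_{0.05} = 1.645.
Revised power = P(Z > 1.645 − δ) = Φ(0.712) = 0.7619.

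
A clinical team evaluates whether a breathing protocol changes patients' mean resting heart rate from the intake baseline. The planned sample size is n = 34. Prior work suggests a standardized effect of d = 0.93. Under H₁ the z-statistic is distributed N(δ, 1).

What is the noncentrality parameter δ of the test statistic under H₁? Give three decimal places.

δ ≈ 5.423

δ = d·√n = 0.93 × √34 = 5.4228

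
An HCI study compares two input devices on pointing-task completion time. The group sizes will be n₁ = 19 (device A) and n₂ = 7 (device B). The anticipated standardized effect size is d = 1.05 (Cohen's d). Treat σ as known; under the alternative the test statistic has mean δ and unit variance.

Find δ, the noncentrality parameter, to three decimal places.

δ ≈ 2.375

The noncentrality parameter scales effect size by the design's sample-size factor: δ = d / √(1/n₁ + 1/n₂) = 1.05 / √(1/19 + 1/7) = 2.3748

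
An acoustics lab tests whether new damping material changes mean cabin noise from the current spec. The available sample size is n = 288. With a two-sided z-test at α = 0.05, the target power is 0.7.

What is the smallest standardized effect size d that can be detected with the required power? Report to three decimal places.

d ≈ 0.146

Required noncentrality: δ = z_{0.025} + z_{0.30} = 1.960 + 0.524 = 2.484.
(Lower-tail contribution to power is negligible for δ > 0.)
δ = d·√n ⇒ d = δ/√n = 2.484/√288 = 0.1464.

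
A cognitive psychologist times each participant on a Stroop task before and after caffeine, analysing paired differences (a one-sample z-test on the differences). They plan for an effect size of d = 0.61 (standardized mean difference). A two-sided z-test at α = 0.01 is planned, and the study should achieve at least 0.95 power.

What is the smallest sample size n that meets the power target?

n = 48

For power 0.95 need Φ(δ − z_{0.005}) = 0.95, so δ = z_{0.005} + z_{0.05} = 2.576 + 1.645 = 4.221.
(Ignoring the negligible lower-tail rejection probability gives the usual closed-form inversion.)
δ = d·√n ⇒ n = (δ/d)² = (4.221 / 0.61)² = 47.87.
Round up to the next whole unit.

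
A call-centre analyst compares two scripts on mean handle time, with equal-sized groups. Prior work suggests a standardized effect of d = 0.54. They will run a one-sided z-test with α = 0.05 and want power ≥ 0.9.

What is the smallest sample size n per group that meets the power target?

For power 0.9 need Φ(δ − z_{0.05}) = 0.9, so δ = z_{0.05} + z_{0.10} = 1.645 + 1.282 = 2.926.
δ = d·√(n/2) ⇒ n = 2(δ/d)² = 2 × (2.926 / 0.54)² = 58.74.
Round up to the next whole unit.

n = 59 per group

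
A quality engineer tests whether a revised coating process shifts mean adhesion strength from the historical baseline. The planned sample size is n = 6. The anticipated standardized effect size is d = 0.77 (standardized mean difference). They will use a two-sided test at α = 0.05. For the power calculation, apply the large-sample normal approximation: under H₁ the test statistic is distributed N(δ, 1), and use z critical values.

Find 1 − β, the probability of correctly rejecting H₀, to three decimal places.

Noncentrality parameter: δ = d·√n = 0.77 × √6 = 1.8861
Two-sided α = 0.05 → critical value z_{0.025} = 1.960.
Power = Φ(δ − 1.960) + Φ(−δ − 1.960) = Φ(-0.074) + Φ(-3.846) = 0.4706 + 0.0001 = 0.4706.

Power ≈ 0.471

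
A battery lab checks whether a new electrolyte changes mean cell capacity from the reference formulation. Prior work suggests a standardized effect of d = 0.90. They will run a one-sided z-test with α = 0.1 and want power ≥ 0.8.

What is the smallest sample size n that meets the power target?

n = 6

For power 0.8 need Φ(δ − z_{0.1}) = 0.8, so δ = z_{0.1} + z_{0.20} = 1.282 + 0.842 = 2.123.
δ = d·√n ⇒ n = (δ/d)² = (2.123 / 0.90)² = 5.57.
Rounding up, n = 6.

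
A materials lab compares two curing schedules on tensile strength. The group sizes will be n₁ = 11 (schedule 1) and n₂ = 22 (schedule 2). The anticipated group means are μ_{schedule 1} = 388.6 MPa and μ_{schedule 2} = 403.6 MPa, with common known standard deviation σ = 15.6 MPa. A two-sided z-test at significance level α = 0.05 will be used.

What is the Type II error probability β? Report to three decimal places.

β ≈ 0.260

Standardized effect: d = |μ_{schedule 1} − μ_{schedule 2}| / σ = |388.6 − 403.6| / 15.6 = 0.9615
Noncentrality parameter: δ = d / √(1/n₁ + 1/n₂) = 0.9615 / √(1/11 + 1/22) = 2.6039
Critical value for a two-sided test at α = 0.05: z_{α/2} = 1.960.
Power = Φ(δ − 1.960) + Φ(−δ − 1.960) = Φ(0.644) + Φ(-4.564) = 0.7402 + 0.0000 = 0.7402.
Type II error: β = 1 − power = 1 − 0.7402 = 0.2598.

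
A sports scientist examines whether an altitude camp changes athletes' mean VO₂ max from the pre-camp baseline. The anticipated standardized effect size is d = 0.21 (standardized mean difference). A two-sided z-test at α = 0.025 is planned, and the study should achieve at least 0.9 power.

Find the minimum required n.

n = 282

For power 0.9 need Φ(δ − z_{0.0125}) = 0.9, so δ = z_{0.0125} + z_{0.10} = 2.241 + 1.282 = 3.523.
(The Φ(−δ − z_{α/2}) term is vanishingly small for δ > 0 and is dropped in the standard sample-size formula.)
δ = d·√n ⇒ n = (δ/d)² = (3.523 / 0.21)² = 281.43.
Round up to the next whole unit.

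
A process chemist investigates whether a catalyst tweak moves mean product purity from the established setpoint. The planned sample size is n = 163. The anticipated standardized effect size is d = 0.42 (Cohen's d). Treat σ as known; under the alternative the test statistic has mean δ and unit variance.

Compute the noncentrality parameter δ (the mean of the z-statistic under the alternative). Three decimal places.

δ ≈ 5.362

The noncentrality parameter scales effect size by the design's sample-size factor: δ = d·√n = 0.42 × √163 = 5.3622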